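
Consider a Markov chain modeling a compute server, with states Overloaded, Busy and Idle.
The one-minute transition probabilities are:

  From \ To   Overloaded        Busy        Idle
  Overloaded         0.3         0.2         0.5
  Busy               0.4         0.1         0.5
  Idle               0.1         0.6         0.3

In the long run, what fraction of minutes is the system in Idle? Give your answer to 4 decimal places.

Let the stationary distribution be π with π = πP and π_1 + π_2 + π_3 = 1.
π_1 = 0.3·π_1 + 0.4·π_2 + 0.1·π_3
π_2 = 0.2·π_1 + 0.1·π_2 + 0.6·π_3
Solving with the normalization constraint gives π = (0.2500, 0.3333, 0.4167).
So the stationary probability of Idle is 0.4167.

0.4167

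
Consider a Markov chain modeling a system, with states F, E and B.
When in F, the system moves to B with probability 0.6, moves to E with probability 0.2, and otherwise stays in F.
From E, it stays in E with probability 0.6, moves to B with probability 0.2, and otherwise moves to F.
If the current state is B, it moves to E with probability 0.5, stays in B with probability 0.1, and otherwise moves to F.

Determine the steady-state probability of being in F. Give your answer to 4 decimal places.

0.2549

Let the stationary distribution be π with π = πP and π_1 + π_2 + π_3 = 1.
π_1 = 0.2·π_1 + 0.2·π_2 + 0.4·π_3
π_2 = 0.2·π_1 + 0.6·π_2 + 0.5·π_3
Solving with the normalization constraint gives π = (0.2549, 0.4706, 0.2745).
So the stationary probability of F is 0.2549.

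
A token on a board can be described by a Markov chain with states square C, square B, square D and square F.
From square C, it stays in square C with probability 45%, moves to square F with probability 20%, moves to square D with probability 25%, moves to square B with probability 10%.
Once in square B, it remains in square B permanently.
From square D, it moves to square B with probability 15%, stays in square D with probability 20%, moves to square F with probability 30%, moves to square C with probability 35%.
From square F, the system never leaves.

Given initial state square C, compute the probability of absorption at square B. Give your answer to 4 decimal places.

0.3333

Let h(s) be the probability of absorption at square B starting from transient state s. Then h(square B) = 1 and h(square F) = 0. By first-step analysis:
h(square C) = 0.45·h(square C) + 0.1·1 + 0.25·h(square D) + 0.2·0
h(square D) = 0.35·h(square C) + 0.15·1 + 0.2·h(square D) + 0.3·0
Solving: h(square C) = 0.3333, h(square D) = 0.3333.
Starting from square C, the probability is 0.3333.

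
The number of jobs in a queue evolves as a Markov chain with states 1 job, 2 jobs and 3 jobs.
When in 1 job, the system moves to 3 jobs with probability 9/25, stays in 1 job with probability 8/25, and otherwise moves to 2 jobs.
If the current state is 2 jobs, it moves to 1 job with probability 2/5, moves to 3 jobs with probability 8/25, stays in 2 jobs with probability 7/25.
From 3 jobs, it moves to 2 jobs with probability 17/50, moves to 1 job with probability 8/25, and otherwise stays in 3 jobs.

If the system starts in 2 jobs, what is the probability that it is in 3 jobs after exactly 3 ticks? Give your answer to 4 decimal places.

0.3405

Propagate the distribution vector 3 ticks from 2 jobs.
After 0 ticks: (0.0000, 1.0000, 0.0000)
After 1 tick: (0.4000, 0.2800, 0.3200)
After 2 ticks: (0.3424, 0.3152, 0.3424)
After 3 ticks: (0.3452, 0.3142, 0.3405)
P(in 3 jobs after 3 ticks) = 0.3405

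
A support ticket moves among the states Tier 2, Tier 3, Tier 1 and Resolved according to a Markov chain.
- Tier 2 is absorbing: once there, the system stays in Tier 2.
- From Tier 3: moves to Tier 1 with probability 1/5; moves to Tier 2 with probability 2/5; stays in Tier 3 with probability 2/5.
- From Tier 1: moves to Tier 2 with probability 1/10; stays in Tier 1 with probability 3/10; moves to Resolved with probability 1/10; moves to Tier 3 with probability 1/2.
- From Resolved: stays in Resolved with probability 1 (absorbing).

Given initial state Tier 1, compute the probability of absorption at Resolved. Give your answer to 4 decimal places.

Let h(s) be the probability of absorption at Resolved starting from transient state s. Then h(Resolved) = 1 and h(Tier 2) = 0. By first-step analysis:
h(Tier 3) = 0.4·0 + 0.4·h(Tier 3) + 0.2·h(Tier 1)
h(Tier 1) = 0.1·0 + 0.5·h(Tier 3) + 0.3·h(Tier 1) + 0.1·1
Solving: h(Tier 3) = 0.0625, h(Tier 1) = 0.1875.
Starting from Tier 1, the probability is 0.1875.

0.1875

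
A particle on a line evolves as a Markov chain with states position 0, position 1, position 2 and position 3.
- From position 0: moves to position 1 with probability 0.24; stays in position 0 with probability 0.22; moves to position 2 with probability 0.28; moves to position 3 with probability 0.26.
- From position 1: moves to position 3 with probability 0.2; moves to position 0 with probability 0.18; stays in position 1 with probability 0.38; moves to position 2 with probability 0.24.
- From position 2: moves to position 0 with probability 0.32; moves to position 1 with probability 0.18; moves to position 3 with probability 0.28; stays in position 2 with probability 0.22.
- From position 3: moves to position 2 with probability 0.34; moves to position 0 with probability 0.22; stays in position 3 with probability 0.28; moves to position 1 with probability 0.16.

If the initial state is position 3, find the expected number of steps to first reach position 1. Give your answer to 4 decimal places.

Let t(s) be the expected number of steps to first reach position 1 from state s, with t(position 1) = 0. Conditioning on the first step:
t(position 0) = 1 + 0.22·t(position 0) + 0.28·t(position 2) + 0.26·t(position 3)
t(position 2) = 1 + 0.32·t(position 0) + 0.22·t(position 2) + 0.28·t(position 3)
t(position 3) = 1 + 0.22·t(position 0) + 0.34·t(position 2) + 0.28·t(position 3)
Solving: t(position 0) = 4.9616, t(position 2) = 5.2504, t(position 3) = 5.3843.
Expected steps from position 3 to position 1: 5.3843.

5.3843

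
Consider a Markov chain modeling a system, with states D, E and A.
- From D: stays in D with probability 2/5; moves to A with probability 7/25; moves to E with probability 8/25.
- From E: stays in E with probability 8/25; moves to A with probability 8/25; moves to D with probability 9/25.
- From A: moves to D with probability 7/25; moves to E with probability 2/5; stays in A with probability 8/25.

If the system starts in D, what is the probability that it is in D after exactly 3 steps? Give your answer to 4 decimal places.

Propagate the distribution vector 3 steps from D.
After 0 steps: (1.0000, 0.0000, 0.0000)
After 1 step: (0.4000, 0.3200, 0.2800)
After 2 steps: (0.3536, 0.3424, 0.3040)
After 3 steps: (0.3498, 0.3443, 0.3059)
P(in D after 3 steps) = 0.3498

0.3498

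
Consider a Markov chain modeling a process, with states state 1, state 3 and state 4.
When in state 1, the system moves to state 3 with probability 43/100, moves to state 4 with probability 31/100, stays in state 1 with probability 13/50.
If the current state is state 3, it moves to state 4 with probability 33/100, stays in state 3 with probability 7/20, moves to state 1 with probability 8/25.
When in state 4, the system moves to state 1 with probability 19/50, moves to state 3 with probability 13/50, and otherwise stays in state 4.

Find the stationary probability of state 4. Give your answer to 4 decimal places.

Let the stationary distribution be π with π = πP and π_1 + π_2 + π_3 = 1.
π_1 = 0.26·π_1 + 0.32·π_2 + 0.38·π_3
π_2 = 0.43·π_1 + 0.35·π_2 + 0.26·π_3
Solving with the normalization constraint gives π = (0.3208, 0.3456, 0.3336).
So the stationary probability of state 4 is 0.3336.

0.3336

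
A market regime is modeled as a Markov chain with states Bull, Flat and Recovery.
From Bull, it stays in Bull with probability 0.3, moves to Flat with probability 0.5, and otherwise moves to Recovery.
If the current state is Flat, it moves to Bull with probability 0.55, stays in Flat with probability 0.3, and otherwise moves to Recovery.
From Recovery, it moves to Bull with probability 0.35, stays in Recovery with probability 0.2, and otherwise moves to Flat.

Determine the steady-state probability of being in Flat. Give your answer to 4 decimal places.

Let the stationary distribution be π with π = πP and π_1 + π_2 + π_3 = 1.
π_1 = 0.3·π_1 + 0.55·π_2 + 0.35·π_3
π_2 = 0.5·π_1 + 0.3·π_2 + 0.45·π_3
Solving with the normalization constraint gives π = (0.4113, 0.4092, 0.1795).
So the stationary probability of Flat is 0.4092.

0.4092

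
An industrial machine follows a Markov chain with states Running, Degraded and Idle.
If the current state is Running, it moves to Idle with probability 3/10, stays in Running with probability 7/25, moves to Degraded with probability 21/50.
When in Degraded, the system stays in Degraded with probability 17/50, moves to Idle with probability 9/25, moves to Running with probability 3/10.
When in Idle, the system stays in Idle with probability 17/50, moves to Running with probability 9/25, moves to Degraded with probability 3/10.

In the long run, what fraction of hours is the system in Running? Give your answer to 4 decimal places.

0.3138

Let the stationary distribution be π with π = πP and π_1 + π_2 + π_3 = 1.
π_1 = 0.28·π_1 + 0.3·π_2 + 0.36·π_3
π_2 = 0.42·π_1 + 0.34·π_2 + 0.3·π_3
Solving with the normalization constraint gives π = (0.3138, 0.3517, 0.3345).
So the stationary probability of Running is 0.3138.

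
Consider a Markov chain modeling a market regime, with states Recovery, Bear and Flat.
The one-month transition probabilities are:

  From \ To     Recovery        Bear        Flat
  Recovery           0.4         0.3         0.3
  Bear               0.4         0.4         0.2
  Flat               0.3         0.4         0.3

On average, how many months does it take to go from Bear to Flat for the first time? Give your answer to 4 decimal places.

4.1667

Let t(s) be the expected number of months to first reach Flat from state s, with t(Flat) = 0. Conditioning on the first month:
t(Recovery) = 1 + 0.4·t(Recovery) + 0.3·t(Bear)
t(Bear) = 1 + 0.4·t(Recovery) + 0.4·t(Bear)
Solving: t(Recovery) = 3.7500, t(Bear) = 4.1667.
Expected months from Bear to Flat: 4.1667.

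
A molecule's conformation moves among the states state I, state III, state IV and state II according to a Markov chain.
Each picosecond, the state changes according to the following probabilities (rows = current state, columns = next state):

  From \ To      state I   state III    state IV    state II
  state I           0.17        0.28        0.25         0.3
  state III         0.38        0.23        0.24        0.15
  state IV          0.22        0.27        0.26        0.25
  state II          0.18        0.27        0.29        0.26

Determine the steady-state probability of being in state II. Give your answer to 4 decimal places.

Let the stationary distribution be π with π = πP and π_1 + π_2 + π_3 + π_4 = 1.
π_1 = 0.17·π_1 + 0.38·π_2 + 0.22·π_3 + 0.18·π_4
π_2 = 0.28·π_1 + 0.23·π_2 + 0.27·π_3 + 0.27·π_4
π_3 = 0.25·π_1 + 0.24·π_2 + 0.26·π_3 + 0.29·π_4
Solving with the normalization constraint gives π = (0.2404, 0.2619, 0.2595, 0.2382).
So the stationary probability of state II is 0.2382.

0.2382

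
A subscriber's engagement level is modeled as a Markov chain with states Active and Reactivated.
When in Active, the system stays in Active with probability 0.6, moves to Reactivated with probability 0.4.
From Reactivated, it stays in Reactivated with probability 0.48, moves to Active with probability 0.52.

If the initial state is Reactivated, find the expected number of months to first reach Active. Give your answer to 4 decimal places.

Let t(s) be the expected number of months to first reach Active from state s, with t(Active) = 0. Conditioning on the first month:
t(Reactivated) = 1 + 0.48·t(Reactivated)
Solving: t(Reactivated) = 1.9231.
Expected months from Reactivated to Active: 1.9231.

1.9231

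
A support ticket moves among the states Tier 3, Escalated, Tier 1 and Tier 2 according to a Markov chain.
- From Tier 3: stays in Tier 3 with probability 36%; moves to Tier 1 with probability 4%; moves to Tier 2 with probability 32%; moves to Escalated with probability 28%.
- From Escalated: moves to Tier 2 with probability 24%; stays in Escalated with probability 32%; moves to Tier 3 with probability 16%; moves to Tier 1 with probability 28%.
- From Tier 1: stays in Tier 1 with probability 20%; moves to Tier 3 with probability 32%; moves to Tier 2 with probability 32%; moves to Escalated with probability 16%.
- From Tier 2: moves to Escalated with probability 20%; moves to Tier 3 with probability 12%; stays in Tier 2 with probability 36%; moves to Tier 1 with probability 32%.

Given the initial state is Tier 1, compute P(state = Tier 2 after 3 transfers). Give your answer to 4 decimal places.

Propagate the distribution vector 3 transfers from Tier 1.
After 0 transfers: (0.0000, 0.0000, 1.0000, 0.0000)
After 1 transfer: (0.3200, 0.1600, 0.2000, 0.3200)
After 2 transfers: (0.2432, 0.2368, 0.2000, 0.3200)
After 3 transfers: (0.2278, 0.2399, 0.2184, 0.3139)
P(in Tier 2 after 3 transfers) = 0.3139

0.3139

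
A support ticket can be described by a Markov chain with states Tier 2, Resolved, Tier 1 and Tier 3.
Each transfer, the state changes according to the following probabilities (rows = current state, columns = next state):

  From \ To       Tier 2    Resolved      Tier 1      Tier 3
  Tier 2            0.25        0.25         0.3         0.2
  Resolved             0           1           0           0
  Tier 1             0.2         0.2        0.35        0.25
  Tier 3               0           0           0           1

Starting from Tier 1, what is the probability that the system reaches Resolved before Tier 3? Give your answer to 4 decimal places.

0.4678

Let h(s) be the probability of absorption at Resolved starting from transient state s. Then h(Resolved) = 1 and h(Tier 3) = 0. By first-step analysis:
h(Tier 2) = 0.25·h(Tier 2) + 0.25·1 + 0.3·h(Tier 1) + 0.2·0
h(Tier 1) = 0.2·h(Tier 2) + 0.2·1 + 0.35·h(Tier 1) + 0.25·0
Solving: h(Tier 2) = 0.5205, h(Tier 1) = 0.4678.
Starting from Tier 1, the probability is 0.4678.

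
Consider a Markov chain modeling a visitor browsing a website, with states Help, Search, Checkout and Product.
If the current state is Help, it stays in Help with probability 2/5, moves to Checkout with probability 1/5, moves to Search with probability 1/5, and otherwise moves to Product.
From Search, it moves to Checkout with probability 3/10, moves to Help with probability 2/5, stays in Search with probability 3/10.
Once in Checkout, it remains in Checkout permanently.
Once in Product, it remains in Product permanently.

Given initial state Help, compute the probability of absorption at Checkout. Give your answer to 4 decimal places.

Let h(s) be the probability of absorption at Checkout starting from transient state s. Then h(Checkout) = 1 and h(Product) = 0. By first-step analysis:
h(Help) = 0.4·h(Help) + 0.2·h(Search) + 0.2·1 + 0.2·0
h(Search) = 0.4·h(Help) + 0.3·h(Search) + 0.3·1
Solving: h(Help) = 0.5882, h(Search) = 0.7647.
Starting from Help, the probability is 0.5882.

0.5882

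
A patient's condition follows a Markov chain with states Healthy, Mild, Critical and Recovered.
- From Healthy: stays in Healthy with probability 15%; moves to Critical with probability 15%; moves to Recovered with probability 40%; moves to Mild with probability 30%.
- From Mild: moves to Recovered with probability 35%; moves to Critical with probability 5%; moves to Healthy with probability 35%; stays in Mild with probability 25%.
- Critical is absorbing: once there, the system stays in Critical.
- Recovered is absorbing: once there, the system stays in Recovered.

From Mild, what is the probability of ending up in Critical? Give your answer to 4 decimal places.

0.1784

Let h(s) be the probability of absorption at Critical starting from transient state s. Then h(Critical) = 1 and h(Recovered) = 0. By first-step analysis:
h(Healthy) = 0.15·h(Healthy) + 0.3·h(Mild) + 0.15·1 + 0.4·0
h(Mild) = 0.35·h(Healthy) + 0.25·h(Mild) + 0.05·1 + 0.35·0
Solving: h(Healthy) = 0.2394, h(Mild) = 0.1784.
Starting from Mild, the probability is 0.1784.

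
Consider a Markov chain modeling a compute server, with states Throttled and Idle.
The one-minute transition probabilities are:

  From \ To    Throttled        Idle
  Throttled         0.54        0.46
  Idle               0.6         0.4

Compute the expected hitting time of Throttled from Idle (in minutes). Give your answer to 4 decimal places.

1.6667

Let t(s) be the expected number of minutes to first reach Throttled from state s, with t(Throttled) = 0. Conditioning on the first minute:
t(Idle) = 1 + 0.4·t(Idle)
Solving: t(Idle) = 1.6667.
Expected minutes from Idle to Throttled: 1.6667.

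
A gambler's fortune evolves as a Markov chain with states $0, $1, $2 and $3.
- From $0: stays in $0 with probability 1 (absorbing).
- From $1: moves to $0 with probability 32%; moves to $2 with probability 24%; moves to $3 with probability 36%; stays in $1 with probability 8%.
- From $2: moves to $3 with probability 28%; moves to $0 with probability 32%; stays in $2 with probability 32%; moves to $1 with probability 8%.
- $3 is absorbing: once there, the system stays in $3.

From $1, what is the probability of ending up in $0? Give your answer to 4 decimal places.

Let h(s) be the probability of absorption at $0 starting from transient state s. Then h($0) = 1 and h($3) = 0. By first-step analysis:
h($1) = 0.32·1 + 0.08·h($1) + 0.24·h($2) + 0.36·0
h($2) = 0.32·1 + 0.08·h($1) + 0.32·h($2) + 0.28·0
Solving: h($1) = 0.4855, h($2) = 0.5277.
Starting from $1, the probability is 0.4855.

0.4855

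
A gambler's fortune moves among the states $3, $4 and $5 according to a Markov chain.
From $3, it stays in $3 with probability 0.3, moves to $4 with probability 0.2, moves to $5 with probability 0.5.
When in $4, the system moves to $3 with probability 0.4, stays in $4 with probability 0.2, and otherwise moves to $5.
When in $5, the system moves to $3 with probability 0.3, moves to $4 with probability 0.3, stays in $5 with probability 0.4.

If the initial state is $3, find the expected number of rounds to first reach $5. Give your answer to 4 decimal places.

Let t(s) be the expected number of rounds to first reach $5 from state s, with t($5) = 0. Conditioning on the first round:
t($3) = 1 + 0.3·t($3) + 0.2·t($4)
t($4) = 1 + 0.4·t($3) + 0.2·t($4)
Solving: t($3) = 2.0833, t($4) = 2.2917.
Expected rounds from $3 to $5: 2.0833.

2.0833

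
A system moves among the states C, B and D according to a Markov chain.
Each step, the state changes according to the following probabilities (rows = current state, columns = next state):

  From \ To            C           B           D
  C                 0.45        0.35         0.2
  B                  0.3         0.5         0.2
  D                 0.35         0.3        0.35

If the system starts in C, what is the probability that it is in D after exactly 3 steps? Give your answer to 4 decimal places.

0.2345

Propagate the distribution vector 3 steps from C.
After 0 steps: (1.0000, 0.0000, 0.0000)
After 1 step: (0.4500, 0.3500, 0.2000)
After 2 steps: (0.3775, 0.3925, 0.2300)
After 3 steps: (0.3681, 0.3974, 0.2345)
P(in D after 3 steps) = 0.2345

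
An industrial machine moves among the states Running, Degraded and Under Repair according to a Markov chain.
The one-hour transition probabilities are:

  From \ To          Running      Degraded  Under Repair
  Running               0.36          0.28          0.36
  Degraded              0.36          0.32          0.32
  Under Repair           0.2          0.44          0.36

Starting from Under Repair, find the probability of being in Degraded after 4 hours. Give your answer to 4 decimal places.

0.3493

Propagate the distribution vector 4 hours from Under Repair.
After 0 hours: (0.0000, 0.0000, 1.0000)
After 1 hour: (0.2000, 0.4400, 0.3600)
After 2 hours: (0.3024, 0.3552, 0.3424)
After 3 hours: (0.3052, 0.3490, 0.3458)
After 4 hours: (0.3047, 0.3493, 0.3460)
P(in Degraded after 4 hours) = 0.3493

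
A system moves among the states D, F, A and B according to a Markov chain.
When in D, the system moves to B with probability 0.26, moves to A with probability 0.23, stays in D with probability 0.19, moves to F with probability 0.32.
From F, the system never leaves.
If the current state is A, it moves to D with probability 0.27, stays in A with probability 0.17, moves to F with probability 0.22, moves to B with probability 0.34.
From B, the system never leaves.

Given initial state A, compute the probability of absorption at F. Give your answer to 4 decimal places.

0.4336

Let h(s) be the probability of absorption at F starting from transient state s. Then h(F) = 1 and h(B) = 0. By first-step analysis:
h(D) = 0.19·h(D) + 0.32·1 + 0.23·h(A) + 0.26·0
h(A) = 0.27·h(D) + 0.22·1 + 0.17·h(A) + 0.34·0
Solving: h(D) = 0.5182, h(A) = 0.4336.
Starting from A, the probability is 0.4336.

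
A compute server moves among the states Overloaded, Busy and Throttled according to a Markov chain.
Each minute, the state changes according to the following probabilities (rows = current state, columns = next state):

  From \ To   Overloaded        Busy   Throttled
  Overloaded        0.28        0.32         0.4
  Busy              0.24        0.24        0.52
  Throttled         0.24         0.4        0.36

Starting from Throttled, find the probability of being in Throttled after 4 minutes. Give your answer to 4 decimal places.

0.4227

Propagate the distribution vector 4 minutes from Throttled.
After 0 minutes: (0.0000, 0.0000, 1.0000)
After 1 minute: (0.2400, 0.4000, 0.3600)
After 2 minutes: (0.2496, 0.3168, 0.4336)
After 3 minutes: (0.2500, 0.3293, 0.4207)
After 4 minutes: (0.2500, 0.3273, 0.4227)
P(in Throttled after 4 minutes) = 0.4227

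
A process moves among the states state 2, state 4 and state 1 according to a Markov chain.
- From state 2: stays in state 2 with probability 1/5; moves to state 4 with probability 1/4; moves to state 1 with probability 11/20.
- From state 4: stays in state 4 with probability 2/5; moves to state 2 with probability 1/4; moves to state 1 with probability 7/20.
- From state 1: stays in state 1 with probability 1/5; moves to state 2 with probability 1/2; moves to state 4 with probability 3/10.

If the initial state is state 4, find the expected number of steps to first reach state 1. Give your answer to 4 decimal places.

2.5150

Let t(s) be the expected number of steps to first reach state 1 from state s, with t(state 1) = 0. Conditioning on the first step:
t(state 2) = 1 + 0.2·t(state 2) + 0.25·t(state 4)
t(state 4) = 1 + 0.25·t(state 2) + 0.4·t(state 4)
Solving: t(state 2) = 2.0359, t(state 4) = 2.5150.
Expected steps from state 4 to state 1: 2.5150.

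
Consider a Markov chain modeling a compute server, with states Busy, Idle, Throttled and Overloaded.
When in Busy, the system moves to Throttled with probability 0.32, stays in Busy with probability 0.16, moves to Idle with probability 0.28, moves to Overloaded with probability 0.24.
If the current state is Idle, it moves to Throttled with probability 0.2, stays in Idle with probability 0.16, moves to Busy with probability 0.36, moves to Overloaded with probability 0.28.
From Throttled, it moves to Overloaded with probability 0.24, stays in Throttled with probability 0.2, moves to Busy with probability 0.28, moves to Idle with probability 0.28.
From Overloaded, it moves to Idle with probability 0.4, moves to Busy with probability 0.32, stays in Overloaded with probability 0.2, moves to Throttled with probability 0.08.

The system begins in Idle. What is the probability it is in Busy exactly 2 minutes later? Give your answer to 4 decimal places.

Propagate the distribution vector 2 minutes from Idle.
After 0 minutes: (0.0000, 1.0000, 0.0000, 0.0000)
After 1 minute: (0.3600, 0.1600, 0.2000, 0.2800)
After 2 minutes: (0.2608, 0.2944, 0.2096, 0.2352)
P(in Busy after 2 minutes) = 0.2608

0.2608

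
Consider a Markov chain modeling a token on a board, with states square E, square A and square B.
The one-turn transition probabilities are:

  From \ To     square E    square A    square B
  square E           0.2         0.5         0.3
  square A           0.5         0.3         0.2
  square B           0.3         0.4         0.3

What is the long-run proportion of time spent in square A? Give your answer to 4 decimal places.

0.3950

Let the stationary distribution be π with π = πP and π_1 + π_2 + π_3 = 1.
π_1 = 0.2·π_1 + 0.5·π_2 + 0.3·π_3
π_2 = 0.5·π_1 + 0.3·π_2 + 0.4·π_3
Solving with the normalization constraint gives π = (0.3445, 0.3950, 0.2605).
So the stationary probability of square A is 0.3950.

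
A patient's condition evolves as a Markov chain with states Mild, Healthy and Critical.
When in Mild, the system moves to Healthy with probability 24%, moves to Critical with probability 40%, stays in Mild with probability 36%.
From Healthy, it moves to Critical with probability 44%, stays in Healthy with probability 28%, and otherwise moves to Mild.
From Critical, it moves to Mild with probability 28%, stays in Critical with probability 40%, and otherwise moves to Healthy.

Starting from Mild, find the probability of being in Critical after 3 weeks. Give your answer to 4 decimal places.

Propagate the distribution vector 3 weeks from Mild.
After 0 weeks: (1.0000, 0.0000, 0.0000)
After 1 week: (0.3600, 0.2400, 0.4000)
After 2 weeks: (0.3088, 0.2816, 0.4096)
After 3 weeks: (0.3047, 0.2840, 0.4113)
P(in Critical after 3 weeks) = 0.4113

0.4113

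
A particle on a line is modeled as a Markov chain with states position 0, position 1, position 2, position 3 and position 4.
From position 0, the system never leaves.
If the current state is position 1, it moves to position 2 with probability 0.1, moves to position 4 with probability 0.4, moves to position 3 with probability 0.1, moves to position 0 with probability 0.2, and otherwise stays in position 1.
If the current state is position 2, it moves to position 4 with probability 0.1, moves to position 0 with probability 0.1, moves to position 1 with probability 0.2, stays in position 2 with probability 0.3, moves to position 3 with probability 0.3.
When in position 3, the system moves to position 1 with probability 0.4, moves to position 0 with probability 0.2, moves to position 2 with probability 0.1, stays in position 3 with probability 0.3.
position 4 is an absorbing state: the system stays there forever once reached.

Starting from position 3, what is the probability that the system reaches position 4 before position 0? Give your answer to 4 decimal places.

Let h(s) be the probability of absorption at position 4 starting from transient state s. Then h(position 4) = 1 and h(position 0) = 0. By first-step analysis:
h(position 1) = 0.2·0 + 0.2·h(position 1) + 0.1·h(position 2) + 0.1·h(position 3) + 0.4·1
h(position 2) = 0.1·0 + 0.2·h(position 1) + 0.3·h(position 2) + 0.3·h(position 3) + 0.1·1
h(position 3) = 0.2·0 + 0.4·h(position 1) + 0.1·h(position 2) + 0.3·h(position 3)
Solving: h(position 1) = 0.6154, h(position 2) = 0.5000, h(position 3) = 0.4231.
Starting from position 3, the probability is 0.4231.

0.4231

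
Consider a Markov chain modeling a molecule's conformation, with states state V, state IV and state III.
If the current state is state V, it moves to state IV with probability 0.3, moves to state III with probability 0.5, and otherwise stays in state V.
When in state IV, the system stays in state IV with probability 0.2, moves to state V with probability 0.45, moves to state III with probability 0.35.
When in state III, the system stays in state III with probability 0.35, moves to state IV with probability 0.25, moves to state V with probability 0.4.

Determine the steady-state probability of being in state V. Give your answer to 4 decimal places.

Let the stationary distribution be π with π = πP and π_1 + π_2 + π_3 = 1.
π_1 = 0.2·π_1 + 0.45·π_2 + 0.4·π_3
π_2 = 0.3·π_1 + 0.2·π_2 + 0.25·π_3
Solving with the normalization constraint gives π = (0.3439, 0.2545, 0.4016).
So the stationary probability of state V is 0.3439.

0.3439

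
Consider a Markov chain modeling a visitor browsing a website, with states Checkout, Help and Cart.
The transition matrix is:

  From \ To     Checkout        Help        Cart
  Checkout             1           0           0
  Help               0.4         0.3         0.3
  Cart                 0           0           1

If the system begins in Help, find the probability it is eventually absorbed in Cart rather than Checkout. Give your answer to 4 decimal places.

Let h(s) be the probability of absorption at Cart starting from transient state s. Then h(Cart) = 1 and h(Checkout) = 0. By first-step analysis:
h(Help) = 0.4·0 + 0.3·h(Help) + 0.3·1
Solving: h(Help) = 0.4286.
Starting from Help, the probability is 0.4286.

0.4286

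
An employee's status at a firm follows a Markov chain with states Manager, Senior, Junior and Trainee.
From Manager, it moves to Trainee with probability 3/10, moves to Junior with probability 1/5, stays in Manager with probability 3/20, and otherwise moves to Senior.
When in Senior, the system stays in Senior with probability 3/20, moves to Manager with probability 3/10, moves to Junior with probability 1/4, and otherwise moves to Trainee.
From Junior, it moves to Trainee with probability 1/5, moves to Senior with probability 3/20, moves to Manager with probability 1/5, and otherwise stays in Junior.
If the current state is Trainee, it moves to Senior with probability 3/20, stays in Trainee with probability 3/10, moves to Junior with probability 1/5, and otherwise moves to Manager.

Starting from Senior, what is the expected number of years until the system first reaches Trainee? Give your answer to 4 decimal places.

Let t(s) be the expected number of years to first reach Trainee from state s, with t(Trainee) = 0. Conditioning on the first year:
t(Manager) = 1 + 0.15·t(Manager) + 0.35·t(Senior) + 0.2·t(Junior)
t(Senior) = 1 + 0.3·t(Manager) + 0.15·t(Senior) + 0.25·t(Junior)
t(Junior) = 1 + 0.2·t(Manager) + 0.15·t(Senior) + 0.45·t(Junior)
Solving: t(Manager) = 3.6805, t(Senior) = 3.7007, t(Junior) = 4.1658.
Expected years from Senior to Trainee: 3.7007.

3.7007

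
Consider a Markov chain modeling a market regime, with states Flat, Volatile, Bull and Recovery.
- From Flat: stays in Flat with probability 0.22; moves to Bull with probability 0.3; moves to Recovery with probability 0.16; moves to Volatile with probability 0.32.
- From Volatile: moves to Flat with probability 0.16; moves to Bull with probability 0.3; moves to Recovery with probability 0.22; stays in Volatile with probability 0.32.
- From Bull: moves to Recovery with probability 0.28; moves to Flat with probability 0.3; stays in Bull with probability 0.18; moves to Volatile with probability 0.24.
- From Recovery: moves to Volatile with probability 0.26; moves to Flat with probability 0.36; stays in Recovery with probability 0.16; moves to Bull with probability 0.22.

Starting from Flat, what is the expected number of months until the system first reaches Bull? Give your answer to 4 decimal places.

Let t(s) be the expected number of months to first reach Bull from state s, with t(Bull) = 0. Conditioning on the first month:
t(Flat) = 1 + 0.22·t(Flat) + 0.32·t(Volatile) + 0.16·t(Recovery)
t(Volatile) = 1 + 0.16·t(Flat) + 0.32·t(Volatile) + 0.22·t(Recovery)
t(Recovery) = 1 + 0.36·t(Flat) + 0.26·t(Volatile) + 0.16·t(Recovery)
Solving: t(Flat) = 3.5000, t(Volatile) = 3.5167, t(Recovery) = 3.7790.
Expected months from Flat to Bull: 3.5000.

3.5000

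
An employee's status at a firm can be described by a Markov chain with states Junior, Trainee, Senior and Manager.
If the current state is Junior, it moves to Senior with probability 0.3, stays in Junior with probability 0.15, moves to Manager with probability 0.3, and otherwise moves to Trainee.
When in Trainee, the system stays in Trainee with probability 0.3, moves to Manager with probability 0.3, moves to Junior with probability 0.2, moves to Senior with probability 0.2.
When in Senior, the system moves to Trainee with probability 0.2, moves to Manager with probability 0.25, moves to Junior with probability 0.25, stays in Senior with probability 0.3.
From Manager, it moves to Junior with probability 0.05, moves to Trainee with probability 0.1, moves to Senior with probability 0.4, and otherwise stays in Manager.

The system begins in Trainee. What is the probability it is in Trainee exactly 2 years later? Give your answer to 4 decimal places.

Propagate the distribution vector 2 years from Trainee.
After 0 years: (0.0000, 1.0000, 0.0000, 0.0000)
After 1 year: (0.2000, 0.3000, 0.2000, 0.3000)
After 2 years: (0.1550, 0.2100, 0.3000, 0.3350)
P(in Trainee after 2 years) = 0.2100

0.2100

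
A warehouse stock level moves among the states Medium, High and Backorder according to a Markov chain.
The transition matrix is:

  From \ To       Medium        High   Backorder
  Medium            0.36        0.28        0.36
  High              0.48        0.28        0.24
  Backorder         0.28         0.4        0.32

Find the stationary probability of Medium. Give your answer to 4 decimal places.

0.3733

Let the stationary distribution be π with π = πP and π_1 + π_2 + π_3 = 1.
π_1 = 0.36·π_1 + 0.48·π_2 + 0.28·π_3
π_2 = 0.28·π_1 + 0.28·π_2 + 0.4·π_3
Solving with the normalization constraint gives π = (0.3733, 0.3171, 0.3096).
So the stationary probability of Medium is 0.3733.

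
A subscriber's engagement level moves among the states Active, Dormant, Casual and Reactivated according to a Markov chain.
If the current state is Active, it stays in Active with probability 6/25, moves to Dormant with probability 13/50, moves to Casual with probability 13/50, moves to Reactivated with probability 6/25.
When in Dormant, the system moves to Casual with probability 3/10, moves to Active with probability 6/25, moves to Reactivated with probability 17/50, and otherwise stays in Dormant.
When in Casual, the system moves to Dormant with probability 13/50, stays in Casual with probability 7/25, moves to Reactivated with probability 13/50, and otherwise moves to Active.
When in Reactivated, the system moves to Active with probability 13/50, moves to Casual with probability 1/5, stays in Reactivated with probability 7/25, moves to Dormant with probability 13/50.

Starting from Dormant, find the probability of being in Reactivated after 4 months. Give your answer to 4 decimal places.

0.2790

Propagate the distribution vector 4 months from Dormant.
After 0 months: (0.0000, 1.0000, 0.0000, 0.0000)
After 1 month: (0.2400, 0.1200, 0.3000, 0.3400)
After 2 months: (0.2348, 0.2432, 0.2504, 0.2716)
After 3 months: (0.2354, 0.2260, 0.2584, 0.2802)
After 4 months: (0.2353, 0.2284, 0.2574, 0.2790)
P(in Reactivated after 4 months) = 0.2790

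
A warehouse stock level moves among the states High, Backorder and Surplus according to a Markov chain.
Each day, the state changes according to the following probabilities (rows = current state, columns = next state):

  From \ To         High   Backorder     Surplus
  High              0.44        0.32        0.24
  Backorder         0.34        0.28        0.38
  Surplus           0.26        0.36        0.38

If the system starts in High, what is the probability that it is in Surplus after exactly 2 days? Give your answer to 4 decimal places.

0.3184

Sum over the intermediate state after 1 day:
P = P(High→High)·P(High→Surplus) + P(High→Backorder)·P(Backorder→Surplus) + P(High→Surplus)·P(Surplus→Surplus)
  = 0.44×0.24 + 0.32×0.38 + 0.24×0.38
  = 0.1056 + 0.1216 + 0.0912 = 0.3184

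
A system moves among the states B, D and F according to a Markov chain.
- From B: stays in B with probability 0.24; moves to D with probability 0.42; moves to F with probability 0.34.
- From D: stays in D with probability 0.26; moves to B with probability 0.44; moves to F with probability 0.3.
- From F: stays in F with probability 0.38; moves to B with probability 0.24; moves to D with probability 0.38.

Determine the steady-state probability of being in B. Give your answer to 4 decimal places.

Let the stationary distribution be π with π = πP and π_1 + π_2 + π_3 = 1.
π_1 = 0.24·π_1 + 0.44·π_2 + 0.24·π_3
π_2 = 0.42·π_1 + 0.26·π_2 + 0.38·π_3
Solving with the normalization constraint gives π = (0.3101, 0.3504, 0.3396).
So the stationary probability of B is 0.3101.

0.3101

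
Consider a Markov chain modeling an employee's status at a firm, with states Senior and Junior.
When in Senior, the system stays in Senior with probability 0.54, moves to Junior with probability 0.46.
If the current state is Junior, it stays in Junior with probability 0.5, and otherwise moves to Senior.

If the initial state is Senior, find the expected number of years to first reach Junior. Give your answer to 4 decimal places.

2.1739

Let t(s) be the expected number of years to first reach Junior from state s, with t(Junior) = 0. Conditioning on the first year:
t(Senior) = 1 + 0.54·t(Senior)
Solving: t(Senior) = 2.1739.
Expected years from Senior to Junior: 2.1739.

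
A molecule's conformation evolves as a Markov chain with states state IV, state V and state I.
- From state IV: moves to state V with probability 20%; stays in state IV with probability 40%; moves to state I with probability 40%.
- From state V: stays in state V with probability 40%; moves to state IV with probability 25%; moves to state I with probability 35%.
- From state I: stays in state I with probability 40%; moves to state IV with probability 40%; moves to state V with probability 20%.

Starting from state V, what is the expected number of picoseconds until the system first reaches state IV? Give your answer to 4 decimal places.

3.2759

Let t(s) be the expected number of picoseconds to first reach state IV from state s, with t(state IV) = 0. Conditioning on the first picosecond:
t(state V) = 1 + 0.4·t(state V) + 0.35·t(state I)
t(state I) = 1 + 0.2·t(state V) + 0.4·t(state I)
Solving: t(state V) = 3.2759, t(state I) = 2.7586.
Expected picoseconds from state V to state IV: 3.2759.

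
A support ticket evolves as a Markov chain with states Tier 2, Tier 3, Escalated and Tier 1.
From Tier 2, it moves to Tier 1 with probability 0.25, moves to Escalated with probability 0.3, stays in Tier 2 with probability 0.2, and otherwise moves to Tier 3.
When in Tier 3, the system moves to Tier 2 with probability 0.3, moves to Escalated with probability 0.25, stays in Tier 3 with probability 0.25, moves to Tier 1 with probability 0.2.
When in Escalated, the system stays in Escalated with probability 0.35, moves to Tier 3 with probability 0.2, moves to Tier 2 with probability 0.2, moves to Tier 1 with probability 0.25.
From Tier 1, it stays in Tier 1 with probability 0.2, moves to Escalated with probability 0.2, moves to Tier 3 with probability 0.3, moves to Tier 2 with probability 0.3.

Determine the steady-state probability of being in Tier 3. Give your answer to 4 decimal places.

0.2474

Let the stationary distribution be π with π = πP and π_1 + π_2 + π_3 + π_4 = 1.
π_1 = 0.2·π_1 + 0.3·π_2 + 0.2·π_3 + 0.3·π_4
π_2 = 0.25·π_1 + 0.25·π_2 + 0.2·π_3 + 0.3·π_4
π_3 = 0.3·π_1 + 0.25·π_2 + 0.35·π_3 + 0.2·π_4
Solving with the normalization constraint gives π = (0.2474, 0.2474, 0.2789, 0.2263).
So the stationary probability of Tier 3 is 0.2474.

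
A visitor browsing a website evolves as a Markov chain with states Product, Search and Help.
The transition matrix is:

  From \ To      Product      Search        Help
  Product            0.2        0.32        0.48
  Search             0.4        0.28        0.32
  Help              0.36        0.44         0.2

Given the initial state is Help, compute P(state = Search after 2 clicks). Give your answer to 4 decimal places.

Sum over the intermediate state after 1 click:
P = P(Help→Product)·P(Product→Search) + P(Help→Search)·P(Search→Search) + P(Help→Help)·P(Help→Search)
  = 0.36×0.32 + 0.44×0.28 + 0.2×0.44
  = 0.1152 + 0.1232 + 0.0880 = 0.3264

0.3264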